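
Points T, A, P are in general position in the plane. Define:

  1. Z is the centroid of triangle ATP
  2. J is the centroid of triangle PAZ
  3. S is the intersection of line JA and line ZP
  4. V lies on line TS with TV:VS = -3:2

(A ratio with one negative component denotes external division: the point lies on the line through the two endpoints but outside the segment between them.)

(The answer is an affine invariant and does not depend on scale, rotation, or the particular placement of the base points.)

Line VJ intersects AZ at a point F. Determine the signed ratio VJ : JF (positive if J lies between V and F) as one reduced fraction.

Set T = (0, 0), A = (1, 0), P = (0, 1); any affine frame gives the same invariant.
1. Z is the centroid of triangle ATP ⇒ Z = (1/3, 1/3)
2. J is the centroid of triangle PAZ ⇒ J = (4/9, 4/9)
3. S is the intersection of line JA and line ZP ⇒ S = (1/6, 2/3)
4. V lies on line TS with TV:VS = -3:2 ⇒ V = (1/2, 2)
line VJ meets AZ at F = (25/57, 16/57)
J = V + t·(F−V) with t = 19/21, so VJ:JF = 19/21:2/21

VJ:JF = 19/2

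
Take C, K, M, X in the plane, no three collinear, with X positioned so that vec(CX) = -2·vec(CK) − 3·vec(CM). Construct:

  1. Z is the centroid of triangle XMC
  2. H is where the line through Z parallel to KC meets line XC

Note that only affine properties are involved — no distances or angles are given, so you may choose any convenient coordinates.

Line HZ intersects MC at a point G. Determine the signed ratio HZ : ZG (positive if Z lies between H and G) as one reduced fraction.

Choose coordinates C = (0, 0), K = (1, 0), M = (0, 1), X = (-2, -3).
1. Z is the centroid of triangle XMC ⇒ Z = (-2/3, -2/3)
2. H is where the line through Z parallel to KC meets line XC ⇒ H = (-4/9, -2/3)
line HZ meets MC at G = (0, -2/3)
Z = H + t·(G−H) with t = -1/2, so HZ:ZG = -1/2:3/2

HZ:ZG = -1/3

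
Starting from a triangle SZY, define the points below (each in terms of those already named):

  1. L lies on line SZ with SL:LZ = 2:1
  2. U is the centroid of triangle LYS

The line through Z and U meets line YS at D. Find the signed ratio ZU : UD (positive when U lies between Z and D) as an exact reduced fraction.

ZU:UD = 7/2

Assign S = (0, 0), Z = (1, 0), Y = (0, 1) — the answer is frame-independent, so this choice is without loss of generality.
1. L lies on line SZ with SL:LZ = 2:1 ⇒ L = (2/3, 0)
2. U is the centroid of triangle LYS ⇒ U = (2/9, 1/3)
line ZU meets YS at D = (0, 3/7)
U = Z + t·(D−Z) with t = 7/9, so ZU:UD = 7/9:2/9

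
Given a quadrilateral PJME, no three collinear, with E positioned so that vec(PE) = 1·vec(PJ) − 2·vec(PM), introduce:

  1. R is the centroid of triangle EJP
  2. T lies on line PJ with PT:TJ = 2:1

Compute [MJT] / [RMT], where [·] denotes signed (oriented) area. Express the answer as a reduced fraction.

[MJT]:[RMT] = 3/4

Work in coordinates with P = (0, 0), J = (1, 0), M = (0, 1), E = (1, -2).
1. R is the centroid of triangle EJP ⇒ R = (2/3, -2/3)
2. T lies on line PJ with PT:TJ = 2:1 ⇒ T = (2/3, 0)
2·[MJT] = -1/3, 2·[RMT] = -4/9
[MJT]:[RMT] = -1/3:-4/9 = 3/4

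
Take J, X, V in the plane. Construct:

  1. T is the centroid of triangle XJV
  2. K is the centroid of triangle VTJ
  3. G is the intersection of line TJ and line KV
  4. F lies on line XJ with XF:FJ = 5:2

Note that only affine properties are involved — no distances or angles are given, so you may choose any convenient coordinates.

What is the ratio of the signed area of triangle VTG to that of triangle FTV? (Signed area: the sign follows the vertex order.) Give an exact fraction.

[VTG]:[FTV] = -7/6

Assign J = (0, 0), X = (1, 0), V = (0, 1) — the answer is frame-independent, so this choice is without loss of generality.
1. T is the centroid of triangle XJV ⇒ T = (1/3, 1/3)
2. K is the centroid of triangle VTJ ⇒ K = (1/9, 4/9)
3. G is the intersection of line TJ and line KV ⇒ G = (1/6, 1/6)
4. F lies on line XJ with XF:FJ = 5:2 ⇒ F = (2/7, 0)
2·[VTG] = -1/6, 2·[FTV] = 1/7
[VTG]:[FTV] = -1/6:1/7 = -7/6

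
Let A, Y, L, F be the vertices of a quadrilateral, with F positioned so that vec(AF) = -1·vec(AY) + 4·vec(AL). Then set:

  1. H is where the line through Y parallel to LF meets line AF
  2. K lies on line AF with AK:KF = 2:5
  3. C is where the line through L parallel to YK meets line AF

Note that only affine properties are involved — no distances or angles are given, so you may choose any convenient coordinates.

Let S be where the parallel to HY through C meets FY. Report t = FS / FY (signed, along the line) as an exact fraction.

t = -19/56

Assign A = (0, 0), Y = (1, 0), L = (0, 1), F = (-1, 4) — the answer is frame-independent, so this choice is without loss of generality.
1. H is where the line through Y parallel to LF meets line AF ⇒ H = (-3, 12)
2. K lies on line AF with AK:KF = 2:5 ⇒ K = (-2/7, 8/7)
3. C is where the line through L parallel to YK meets line AF ⇒ C = (-9/28, 9/7)
through C parallel to HY: direction (4, -12); meets FY at S = (-47/28, 75/14)
S = F + t·(Y−F) with t = -19/56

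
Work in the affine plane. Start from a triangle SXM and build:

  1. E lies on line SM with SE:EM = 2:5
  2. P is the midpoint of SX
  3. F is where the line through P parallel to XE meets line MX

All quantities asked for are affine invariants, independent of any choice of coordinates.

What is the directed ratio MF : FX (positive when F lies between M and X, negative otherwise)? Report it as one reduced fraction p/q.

Set S = (0, 0), X = (1, 0), M = (0, 1); any affine frame gives the same invariant.
1. E lies on line SM with SE:EM = 2:5 ⇒ E = (0, 2/7)
2. P is the midpoint of SX ⇒ P = (1/2, 0)
3. F is where the line through P parallel to XE meets line MX ⇒ F = (6/5, -1/5)
F = M + t·(X−M) with t = 6/5, so MF:FX = t:(1−t) = 6/5:-1/5

MF:FX = -6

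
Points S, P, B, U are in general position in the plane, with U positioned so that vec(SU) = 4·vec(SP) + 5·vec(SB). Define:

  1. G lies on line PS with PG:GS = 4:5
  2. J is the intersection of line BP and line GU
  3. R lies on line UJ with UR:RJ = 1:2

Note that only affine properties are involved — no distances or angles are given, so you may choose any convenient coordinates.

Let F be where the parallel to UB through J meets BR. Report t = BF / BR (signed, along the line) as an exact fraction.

t = 3

Work in coordinates with S = (0, 0), P = (1, 0), B = (0, 1), U = (4, 5).
1. G lies on line PS with PG:GS = 4:5 ⇒ G = (5/9, 0)
2. J is the intersection of line BP and line GU ⇒ J = (14/19, 5/19)
3. R lies on line UJ with UR:RJ = 1:2 ⇒ R = (166/57, 65/19)
through J parallel to UB: direction (-4, -4); meets BR at F = (166/19, 157/19)
F = B + t·(R−B) with t = 3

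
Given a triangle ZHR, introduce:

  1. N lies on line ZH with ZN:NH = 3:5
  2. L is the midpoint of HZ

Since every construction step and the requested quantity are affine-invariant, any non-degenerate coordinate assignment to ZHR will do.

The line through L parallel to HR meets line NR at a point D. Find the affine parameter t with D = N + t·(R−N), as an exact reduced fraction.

Choose coordinates Z = (0, 0), H = (1, 0), R = (0, 1).
1. N lies on line ZH with ZN:NH = 3:5 ⇒ N = (3/8, 0)
2. L is the midpoint of HZ ⇒ L = (1/2, 0)
through L parallel to HR: direction (-1, 1); meets NR at D = (3/10, 1/5)
D = N + t·(R−N) with t = 1/5

t = 1/5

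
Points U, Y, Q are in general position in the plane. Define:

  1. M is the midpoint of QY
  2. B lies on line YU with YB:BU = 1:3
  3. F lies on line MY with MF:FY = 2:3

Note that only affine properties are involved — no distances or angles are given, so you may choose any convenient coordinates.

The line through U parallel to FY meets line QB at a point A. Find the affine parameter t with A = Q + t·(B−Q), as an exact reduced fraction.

t = 4

Assign U = (0, 0), Y = (1, 0), Q = (0, 1) — the answer is frame-independent, so this choice is without loss of generality.
1. M is the midpoint of QY ⇒ M = (1/2, 1/2)
2. B lies on line YU with YB:BU = 1:3 ⇒ B = (3/4, 0)
3. F lies on line MY with MF:FY = 2:3 ⇒ F = (7/10, 3/10)
through U parallel to FY: direction (3/10, -3/10); meets QB at A = (3, -3)
A = Q + t·(B−Q) with t = 4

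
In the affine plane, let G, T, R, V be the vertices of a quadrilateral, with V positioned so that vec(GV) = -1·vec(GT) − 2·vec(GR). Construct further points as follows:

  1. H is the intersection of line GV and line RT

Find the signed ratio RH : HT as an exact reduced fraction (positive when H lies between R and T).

Assign G = (0, 0), T = (1, 0), R = (0, 1), V = (-1, -2) — the answer is frame-independent, so this choice is without loss of generality.
1. H is the intersection of line GV and line RT ⇒ H = (1/3, 2/3)
H = R + t·(T−R) with t = 1/3, so RH:HT = t:(1−t) = 1/3:2/3

RH:HT = 1/2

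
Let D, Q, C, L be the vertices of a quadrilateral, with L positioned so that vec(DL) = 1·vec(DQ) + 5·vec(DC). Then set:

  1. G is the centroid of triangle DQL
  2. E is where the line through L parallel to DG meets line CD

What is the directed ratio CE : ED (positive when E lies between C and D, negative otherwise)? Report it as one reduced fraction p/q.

Assign D = (0, 0), Q = (1, 0), C = (0, 1), L = (1, 5) — the answer is frame-independent, so this choice is without loss of generality.
1. G is the centroid of triangle DQL ⇒ G = (2/3, 5/3)
2. E is where the line through L parallel to DG meets line CD ⇒ E = (0, 5/2)
E = C + t·(D−C) with t = -3/2, so CE:ED = t:(1−t) = -3/2:5/2

CE:ED = -3/5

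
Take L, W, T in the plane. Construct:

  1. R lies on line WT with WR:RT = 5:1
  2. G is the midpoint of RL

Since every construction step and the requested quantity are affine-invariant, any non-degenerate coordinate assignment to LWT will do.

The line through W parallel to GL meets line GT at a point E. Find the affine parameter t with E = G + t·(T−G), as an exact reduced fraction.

t = -5

Set L = (0, 0), W = (1, 0), T = (0, 1); any affine frame gives the same invariant.
1. R lies on line WT with WR:RT = 5:1 ⇒ R = (1/6, 5/6)
2. G is the midpoint of RL ⇒ G = (1/12, 5/12)
through W parallel to GL: direction (-1/12, -5/12); meets GT at E = (1/2, -5/2)
E = G + t·(T−G) with t = -5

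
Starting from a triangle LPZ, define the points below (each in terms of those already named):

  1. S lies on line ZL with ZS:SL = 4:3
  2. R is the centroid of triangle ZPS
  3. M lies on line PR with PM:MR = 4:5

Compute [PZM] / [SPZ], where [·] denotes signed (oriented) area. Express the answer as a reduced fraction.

[PZM]:[SPZ] = 4/27

Choose coordinates L = (0, 0), P = (1, 0), Z = (0, 1).
1. S lies on line ZL with ZS:SL = 4:3 ⇒ S = (0, 3/7)
2. R is the centroid of triangle ZPS ⇒ R = (1/3, 10/21)
3. M lies on line PR with PM:MR = 4:5 ⇒ M = (19/27, 40/189)
2·[PZM] = 16/189, 2·[SPZ] = 4/7
[PZM]:[SPZ] = 16/189:4/7 = 4/27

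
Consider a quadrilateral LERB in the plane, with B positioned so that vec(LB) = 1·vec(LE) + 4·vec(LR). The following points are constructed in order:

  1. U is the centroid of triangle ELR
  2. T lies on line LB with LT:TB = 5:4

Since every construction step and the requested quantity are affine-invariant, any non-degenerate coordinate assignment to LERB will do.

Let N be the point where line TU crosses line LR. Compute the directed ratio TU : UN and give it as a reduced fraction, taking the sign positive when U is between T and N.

TU:UN = 2/3

Choose coordinates L = (0, 0), E = (1, 0), R = (0, 1), B = (1, 4).
1. U is the centroid of triangle ELR ⇒ U = (1/3, 1/3)
2. T lies on line LB with LT:TB = 5:4 ⇒ T = (5/9, 20/9)
line TU meets LR at N = (0, -5/2)
U = T + t·(N−T) with t = 2/5, so TU:UN = 2/5:3/5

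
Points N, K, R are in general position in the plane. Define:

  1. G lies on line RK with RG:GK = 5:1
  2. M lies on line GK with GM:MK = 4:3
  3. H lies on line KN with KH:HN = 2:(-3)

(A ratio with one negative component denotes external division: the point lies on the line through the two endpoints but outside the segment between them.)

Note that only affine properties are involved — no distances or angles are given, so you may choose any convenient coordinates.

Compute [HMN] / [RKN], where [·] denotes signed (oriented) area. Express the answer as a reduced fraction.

Work in coordinates with N = (0, 0), K = (1, 0), R = (0, 1).
1. G lies on line RK with RG:GK = 5:1 ⇒ G = (5/6, 1/6)
2. M lies on line GK with GM:MK = 4:3 ⇒ M = (13/14, 1/14)
3. H lies on line KN with KH:HN = 2:(-3) ⇒ H = (3, 0)
2·[HMN] = 3/14, 2·[RKN] = -1
[HMN]:[RKN] = 3/14:-1 = -3/14

[HMN]:[RKN] = -3/14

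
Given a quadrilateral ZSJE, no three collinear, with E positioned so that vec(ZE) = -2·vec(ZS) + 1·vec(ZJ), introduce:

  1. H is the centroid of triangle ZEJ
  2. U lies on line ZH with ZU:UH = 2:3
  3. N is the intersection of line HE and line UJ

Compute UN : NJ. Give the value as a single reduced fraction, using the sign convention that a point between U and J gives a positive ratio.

UN:NJ = 3/5

Assign Z = (0, 0), S = (1, 0), J = (0, 1), E = (-2, 1) — the answer is frame-independent, so this choice is without loss of generality.
1. H is the centroid of triangle ZEJ ⇒ H = (-2/3, 2/3)
2. U lies on line ZH with ZU:UH = 2:3 ⇒ U = (-4/15, 4/15)
3. N is the intersection of line HE and line UJ ⇒ N = (-1/6, 13/24)
N = U + t·(J−U) with t = 3/8, so UN:NJ = t:(1−t) = 3/8:5/8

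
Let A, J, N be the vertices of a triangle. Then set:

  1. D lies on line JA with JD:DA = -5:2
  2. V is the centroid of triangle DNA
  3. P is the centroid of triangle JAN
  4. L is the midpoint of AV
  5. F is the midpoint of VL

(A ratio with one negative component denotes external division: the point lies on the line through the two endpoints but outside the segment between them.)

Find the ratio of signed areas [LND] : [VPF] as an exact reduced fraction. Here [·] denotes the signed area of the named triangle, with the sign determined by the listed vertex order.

Set A = (0, 0), J = (1, 0), N = (0, 1); any affine frame gives the same invariant.
1. D lies on line JA with JD:DA = -5:2 ⇒ D = (-2/3, 0)
2. V is the centroid of triangle DNA ⇒ V = (-2/9, 1/3)
3. P is the centroid of triangle JAN ⇒ P = (1/3, 1/3)
4. L is the midpoint of AV ⇒ L = (-1/9, 1/6)
5. F is the midpoint of VL ⇒ F = (-1/6, 1/4)
2·[LND] = 4/9, 2·[VPF] = -5/108
[LND]:[VPF] = 4/9:-5/108 = -48/5

[LND]:[VPF] = -48/5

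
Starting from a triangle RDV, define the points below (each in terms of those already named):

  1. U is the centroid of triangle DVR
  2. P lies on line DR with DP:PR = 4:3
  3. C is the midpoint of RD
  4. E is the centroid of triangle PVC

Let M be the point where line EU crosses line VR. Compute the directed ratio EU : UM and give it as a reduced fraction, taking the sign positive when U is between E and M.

EU:UM = -1/14

Assign R = (0, 0), D = (1, 0), V = (0, 1) — the answer is frame-independent, so this choice is without loss of generality.
1. U is the centroid of triangle DVR ⇒ U = (1/3, 1/3)
2. P lies on line DR with DP:PR = 4:3 ⇒ P = (3/7, 0)
3. C is the midpoint of RD ⇒ C = (1/2, 0)
4. E is the centroid of triangle PVC ⇒ E = (13/42, 1/3)
line EU meets VR at M = (0, 1/3)
U = E + t·(M−E) with t = -1/13, so EU:UM = -1/13:14/13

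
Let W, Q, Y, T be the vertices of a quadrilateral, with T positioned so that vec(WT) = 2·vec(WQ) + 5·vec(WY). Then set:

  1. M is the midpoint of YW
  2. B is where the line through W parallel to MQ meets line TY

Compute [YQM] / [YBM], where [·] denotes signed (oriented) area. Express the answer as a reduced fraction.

[YQM]:[YBM] = -5/2

Assign W = (0, 0), Q = (1, 0), Y = (0, 1), T = (2, 5) — the answer is frame-independent, so this choice is without loss of generality.
1. M is the midpoint of YW ⇒ M = (0, 1/2)
2. B is where the line through W parallel to MQ meets line TY ⇒ B = (-2/5, 1/5)
2·[YQM] = -1/2, 2·[YBM] = 1/5
[YQM]:[YBM] = -1/2:1/5 = -5/2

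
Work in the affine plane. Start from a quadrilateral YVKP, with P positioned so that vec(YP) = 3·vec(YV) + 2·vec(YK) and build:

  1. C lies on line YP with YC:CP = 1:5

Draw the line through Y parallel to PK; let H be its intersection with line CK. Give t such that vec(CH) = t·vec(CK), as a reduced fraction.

Work in coordinates with Y = (0, 0), V = (1, 0), K = (0, 1), P = (3, 2).
1. C lies on line YP with YC:CP = 1:5 ⇒ C = (1/2, 1/3)
through Y parallel to PK: direction (-3, -1); meets CK at H = (3/5, 1/5)
H = C + t·(K−C) with t = -1/5

t = -1/5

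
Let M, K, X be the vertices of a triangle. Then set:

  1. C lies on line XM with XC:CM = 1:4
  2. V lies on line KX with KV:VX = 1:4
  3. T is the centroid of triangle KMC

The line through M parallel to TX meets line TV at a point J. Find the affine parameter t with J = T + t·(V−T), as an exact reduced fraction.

Assign M = (0, 0), K = (1, 0), X = (0, 1) — the answer is frame-independent, so this choice is without loss of generality.
1. C lies on line XM with XC:CM = 1:4 ⇒ C = (0, 4/5)
2. V lies on line KX with KV:VX = 1:4 ⇒ V = (4/5, 1/5)
3. T is the centroid of triangle KMC ⇒ T = (1/3, 4/15)
through M parallel to TX: direction (-1/3, 11/15); meets TV at J = (-11/72, 121/360)
J = T + t·(V−T) with t = -25/24

t = -25/24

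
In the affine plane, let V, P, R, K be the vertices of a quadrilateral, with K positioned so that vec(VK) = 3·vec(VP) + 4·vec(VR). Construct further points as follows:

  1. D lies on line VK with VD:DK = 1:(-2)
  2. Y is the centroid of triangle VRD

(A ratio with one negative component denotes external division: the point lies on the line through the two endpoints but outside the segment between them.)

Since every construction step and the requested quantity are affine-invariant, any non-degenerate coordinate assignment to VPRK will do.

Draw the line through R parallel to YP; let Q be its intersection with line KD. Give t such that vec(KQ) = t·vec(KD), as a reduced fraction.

Set V = (0, 0), P = (1, 0), R = (0, 1), K = (3, 4); any affine frame gives the same invariant.
1. D lies on line VK with VD:DK = 1:(-2) ⇒ D = (-3, -4)
2. Y is the centroid of triangle VRD ⇒ Y = (-1, -1)
through R parallel to YP: direction (2, 1); meets KD at Q = (6/5, 8/5)
Q = K + t·(D−K) with t = 3/10

t = 3/10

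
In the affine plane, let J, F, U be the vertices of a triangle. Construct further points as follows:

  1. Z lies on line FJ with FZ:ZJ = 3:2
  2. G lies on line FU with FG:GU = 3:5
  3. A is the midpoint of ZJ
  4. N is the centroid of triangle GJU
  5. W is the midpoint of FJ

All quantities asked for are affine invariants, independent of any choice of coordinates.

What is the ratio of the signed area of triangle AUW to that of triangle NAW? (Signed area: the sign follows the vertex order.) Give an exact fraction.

[AUW]:[NAW] = -24/11

Assign J = (0, 0), F = (1, 0), U = (0, 1) — the answer is frame-independent, so this choice is without loss of generality.
1. Z lies on line FJ with FZ:ZJ = 3:2 ⇒ Z = (2/5, 0)
2. G lies on line FU with FG:GU = 3:5 ⇒ G = (5/8, 3/8)
3. A is the midpoint of ZJ ⇒ A = (1/5, 0)
4. N is the centroid of triangle GJU ⇒ N = (5/24, 11/24)
5. W is the midpoint of FJ ⇒ W = (1/2, 0)
2·[AUW] = -3/10, 2·[NAW] = 11/80
[AUW]:[NAW] = -3/10:11/80 = -24/11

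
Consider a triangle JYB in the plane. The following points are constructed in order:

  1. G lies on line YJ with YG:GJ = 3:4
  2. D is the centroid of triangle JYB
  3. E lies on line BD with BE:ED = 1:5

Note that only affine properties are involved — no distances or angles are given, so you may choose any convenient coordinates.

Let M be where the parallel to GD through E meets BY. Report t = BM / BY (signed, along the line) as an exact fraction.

Set J = (0, 0), Y = (1, 0), B = (0, 1); any affine frame gives the same invariant.
1. G lies on line YJ with YG:GJ = 3:4 ⇒ G = (4/7, 0)
2. D is the centroid of triangle JYB ⇒ D = (1/3, 1/3)
3. E lies on line BD with BE:ED = 1:5 ⇒ E = (1/18, 8/9)
through E parallel to GD: direction (-5/21, 1/3); meets BY at M = (-1/12, 13/12)
M = B + t·(Y−B) with t = -1/12

t = -1/12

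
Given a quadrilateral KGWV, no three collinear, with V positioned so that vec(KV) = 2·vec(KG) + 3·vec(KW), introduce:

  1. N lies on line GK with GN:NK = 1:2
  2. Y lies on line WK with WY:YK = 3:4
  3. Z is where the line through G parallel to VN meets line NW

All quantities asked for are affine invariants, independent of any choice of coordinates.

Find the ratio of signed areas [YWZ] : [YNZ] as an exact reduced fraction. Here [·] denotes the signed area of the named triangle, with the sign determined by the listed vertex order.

[YWZ]:[YNZ] = 13/3

Set K = (0, 0), G = (1, 0), W = (0, 1), V = (2, 3); any affine frame gives the same invariant.
1. N lies on line GK with GN:NK = 1:2 ⇒ N = (2/3, 0)
2. Y lies on line WK with WY:YK = 3:4 ⇒ Y = (0, 4/7)
3. Z is where the line through G parallel to VN meets line NW ⇒ Z = (13/15, -3/10)
2·[YWZ] = -13/35, 2·[YNZ] = -3/35
[YWZ]:[YNZ] = -13/35:-3/35 = 13/3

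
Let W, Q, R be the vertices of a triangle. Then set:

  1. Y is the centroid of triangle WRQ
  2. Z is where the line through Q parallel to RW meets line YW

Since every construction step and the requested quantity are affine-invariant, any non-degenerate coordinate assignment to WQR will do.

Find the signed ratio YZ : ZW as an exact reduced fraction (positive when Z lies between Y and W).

YZ:ZW = -2/3

Work in coordinates with W = (0, 0), Q = (1, 0), R = (0, 1).
1. Y is the centroid of triangle WRQ ⇒ Y = (1/3, 1/3)
2. Z is where the line through Q parallel to RW meets line YW ⇒ Z = (1, 1)
Z = Y + t·(W−Y) with t = -2, so YZ:ZW = t:(1−t) = -2:3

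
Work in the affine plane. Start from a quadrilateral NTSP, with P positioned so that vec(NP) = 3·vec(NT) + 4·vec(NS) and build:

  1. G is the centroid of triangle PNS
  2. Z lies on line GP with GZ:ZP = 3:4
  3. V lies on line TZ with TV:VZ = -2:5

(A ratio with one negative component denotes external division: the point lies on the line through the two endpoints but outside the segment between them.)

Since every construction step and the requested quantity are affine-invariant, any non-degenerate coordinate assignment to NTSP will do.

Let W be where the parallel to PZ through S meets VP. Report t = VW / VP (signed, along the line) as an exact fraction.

Choose coordinates N = (0, 0), T = (1, 0), S = (0, 1), P = (3, 4).
1. G is the centroid of triangle PNS ⇒ G = (1, 5/3)
2. Z lies on line GP with GZ:ZP = 3:4 ⇒ Z = (13/7, 8/3)
3. V lies on line TZ with TV:VZ = -2:5 ⇒ V = (3/7, -16/9)
through S parallel to PZ: direction (-8/7, -4/3); meets VP at W = (606/175, 126/25)
W = V + t·(P−V) with t = 59/50

t = 59/50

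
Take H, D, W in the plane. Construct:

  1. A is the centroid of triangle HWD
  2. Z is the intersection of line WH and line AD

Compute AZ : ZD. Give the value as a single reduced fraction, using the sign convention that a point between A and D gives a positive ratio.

Set H = (0, 0), D = (1, 0), W = (0, 1); any affine frame gives the same invariant.
1. A is the centroid of triangle HWD ⇒ A = (1/3, 1/3)
2. Z is the intersection of line WH and line AD ⇒ Z = (0, 1/2)
Z = A + t·(D−A) with t = -1/2, so AZ:ZD = t:(1−t) = -1/2:3/2

AZ:ZD = -1/3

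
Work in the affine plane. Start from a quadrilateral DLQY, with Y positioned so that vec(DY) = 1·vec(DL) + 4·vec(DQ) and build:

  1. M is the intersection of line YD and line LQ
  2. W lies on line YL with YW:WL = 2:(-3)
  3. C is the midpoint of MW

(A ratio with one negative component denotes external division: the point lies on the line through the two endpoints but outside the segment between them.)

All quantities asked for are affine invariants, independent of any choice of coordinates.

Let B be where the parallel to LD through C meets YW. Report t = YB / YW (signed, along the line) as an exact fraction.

Assign D = (0, 0), L = (1, 0), Q = (0, 1), Y = (1, 4) — the answer is frame-independent, so this choice is without loss of generality.
1. M is the intersection of line YD and line LQ ⇒ M = (1/5, 4/5)
2. W lies on line YL with YW:WL = 2:(-3) ⇒ W = (1, 12)
3. C is the midpoint of MW ⇒ C = (3/5, 32/5)
through C parallel to LD: direction (-1, 0); meets YW at B = (1, 32/5)
B = Y + t·(W−Y) with t = 3/10

t = 3/10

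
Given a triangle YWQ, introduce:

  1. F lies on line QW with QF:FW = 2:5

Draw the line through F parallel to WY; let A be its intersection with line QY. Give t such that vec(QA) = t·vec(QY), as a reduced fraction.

Choose coordinates Y = (0, 0), W = (1, 0), Q = (0, 1).
1. F lies on line QW with QF:FW = 2:5 ⇒ F = (2/7, 5/7)
through F parallel to WY: direction (-1, 0); meets QY at A = (0, 5/7)
A = Q + t·(Y−Q) with t = 2/7

t = 2/7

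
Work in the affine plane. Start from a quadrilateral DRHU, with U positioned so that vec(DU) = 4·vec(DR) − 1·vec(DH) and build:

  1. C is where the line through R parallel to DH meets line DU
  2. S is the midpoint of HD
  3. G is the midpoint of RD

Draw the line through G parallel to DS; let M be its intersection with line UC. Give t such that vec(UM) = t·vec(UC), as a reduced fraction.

Assign D = (0, 0), R = (1, 0), H = (0, 1), U = (4, -1) — the answer is frame-independent, so this choice is without loss of generality.
1. C is where the line through R parallel to DH meets line DU ⇒ C = (1, -1/4)
2. S is the midpoint of HD ⇒ S = (0, 1/2)
3. G is the midpoint of RD ⇒ G = (1/2, 0)
through G parallel to DS: direction (0, 1/2); meets UC at M = (1/2, -1/8)
M = U + t·(C−U) with t = 7/6

t = 7/6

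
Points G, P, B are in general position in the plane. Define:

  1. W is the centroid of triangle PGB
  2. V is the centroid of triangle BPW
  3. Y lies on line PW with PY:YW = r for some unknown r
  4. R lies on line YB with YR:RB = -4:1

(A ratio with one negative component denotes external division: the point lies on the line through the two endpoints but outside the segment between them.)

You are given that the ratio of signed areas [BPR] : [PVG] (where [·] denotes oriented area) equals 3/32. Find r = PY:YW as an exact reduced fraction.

r = 3/5

Choose coordinates G = (0, 0), P = (1, 0), B = (0, 1).
1. W is the centroid of triangle PGB ⇒ W = (1/3, 1/3)
2. V is the centroid of triangle BPW ⇒ V = (4/9, 4/9)
3. With PY:YW = r, write λ = r/(r+1) so Y = P + λ·(W−P); Y is affine-linear in λ
4. R lies on line YB with YR:RB = -4:1 ⇒ R is an affine combination of earlier points and hence also affine-linear in λ
Every point depending on Y is an affine combination of Y and λ-independent points, so each such coordinate is linear in λ; the λ² term in each signed area is a multiple of (W−P)×(W−P) = 0, so 2·[BPR] and 2·[PVG] are each linear in λ. Evaluating at λ=0 and λ=1:
  2·[BPR] = 1/9·λ,   2·[PVG] = 4/9
So [BPR]:[PVG] = (1/9·λ) / (4/9). Setting this equal to 3/32:
  1/9·λ = 3/32·(4/9)  ⇒  λ = 3/8
Then r = λ/(1−λ) = (3/8)/(5/8) = 3/5. Check: with r = 3/5, Y = (3/4, 1/8) and [BPR]:[PVG] = 3/32 as required.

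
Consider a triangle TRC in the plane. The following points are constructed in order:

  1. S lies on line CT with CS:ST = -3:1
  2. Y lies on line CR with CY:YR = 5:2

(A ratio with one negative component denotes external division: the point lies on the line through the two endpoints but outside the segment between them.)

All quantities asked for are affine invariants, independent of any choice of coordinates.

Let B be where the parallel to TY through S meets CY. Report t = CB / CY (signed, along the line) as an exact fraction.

t = 3/2

Work in coordinates with T = (0, 0), R = (1, 0), C = (0, 1).
1. S lies on line CT with CS:ST = -3:1 ⇒ S = (0, -1/2)
2. Y lies on line CR with CY:YR = 5:2 ⇒ Y = (5/7, 2/7)
through S parallel to TY: direction (5/7, 2/7); meets CY at B = (15/14, -1/14)
B = C + t·(Y−C) with t = 3/2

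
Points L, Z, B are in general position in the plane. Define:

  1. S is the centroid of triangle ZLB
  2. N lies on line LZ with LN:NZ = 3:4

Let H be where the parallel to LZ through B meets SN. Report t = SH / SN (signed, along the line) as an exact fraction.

Set L = (0, 0), Z = (1, 0), B = (0, 1); any affine frame gives the same invariant.
1. S is the centroid of triangle ZLB ⇒ S = (1/3, 1/3)
2. N lies on line LZ with LN:NZ = 3:4 ⇒ N = (3/7, 0)
through B parallel to LZ: direction (1, 0); meets SN at H = (1/7, 1)
H = S + t·(N−S) with t = -2

t = -2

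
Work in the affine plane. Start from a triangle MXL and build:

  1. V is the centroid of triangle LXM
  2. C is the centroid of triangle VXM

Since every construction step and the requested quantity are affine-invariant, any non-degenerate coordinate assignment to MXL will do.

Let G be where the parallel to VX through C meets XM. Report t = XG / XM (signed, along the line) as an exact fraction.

t = 1/3

Set M = (0, 0), X = (1, 0), L = (0, 1); any affine frame gives the same invariant.
1. V is the centroid of triangle LXM ⇒ V = (1/3, 1/3)
2. C is the centroid of triangle VXM ⇒ C = (4/9, 1/9)
through C parallel to VX: direction (2/3, -1/3); meets XM at G = (2/3, 0)
G = X + t·(M−X) with t = 1/3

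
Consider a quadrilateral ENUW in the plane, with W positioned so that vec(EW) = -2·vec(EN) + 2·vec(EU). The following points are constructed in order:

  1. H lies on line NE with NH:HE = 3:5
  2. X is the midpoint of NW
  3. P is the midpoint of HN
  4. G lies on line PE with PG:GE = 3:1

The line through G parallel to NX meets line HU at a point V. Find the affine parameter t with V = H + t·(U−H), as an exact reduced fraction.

t = -27/56

Set E = (0, 0), N = (1, 0), U = (0, 1), W = (-2, 2); any affine frame gives the same invariant.
1. H lies on line NE with NH:HE = 3:5 ⇒ H = (5/8, 0)
2. X is the midpoint of NW ⇒ X = (-1/2, 1)
3. P is the midpoint of HN ⇒ P = (13/16, 0)
4. G lies on line PE with PG:GE = 3:1 ⇒ G = (13/64, 0)
through G parallel to NX: direction (-3/2, 1); meets HU at V = (415/448, -27/56)
V = H + t·(U−H) with t = -27/56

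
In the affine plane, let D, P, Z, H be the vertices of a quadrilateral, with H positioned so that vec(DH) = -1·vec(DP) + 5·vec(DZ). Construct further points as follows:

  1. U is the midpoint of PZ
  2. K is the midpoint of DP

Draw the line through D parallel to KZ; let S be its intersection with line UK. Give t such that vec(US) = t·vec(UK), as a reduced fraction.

Set D = (0, 0), P = (1, 0), Z = (0, 1), H = (-1, 5); any affine frame gives the same invariant.
1. U is the midpoint of PZ ⇒ U = (1/2, 1/2)
2. K is the midpoint of DP ⇒ K = (1/2, 0)
through D parallel to KZ: direction (-1/2, 1); meets UK at S = (1/2, -1)
S = U + t·(K−U) with t = 3

t = 3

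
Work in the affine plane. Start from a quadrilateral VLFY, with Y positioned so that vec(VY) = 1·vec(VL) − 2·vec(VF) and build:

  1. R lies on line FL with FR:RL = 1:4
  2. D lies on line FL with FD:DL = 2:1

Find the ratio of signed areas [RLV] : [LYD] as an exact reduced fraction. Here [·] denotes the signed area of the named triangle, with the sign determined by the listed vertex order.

[RLV]:[LYD] = 6/5

Choose coordinates V = (0, 0), L = (1, 0), F = (0, 1), Y = (1, -2).
1. R lies on line FL with FR:RL = 1:4 ⇒ R = (1/5, 4/5)
2. D lies on line FL with FD:DL = 2:1 ⇒ D = (2/3, 1/3)
2·[RLV] = -4/5, 2·[LYD] = -2/3
[RLV]:[LYD] = -4/5:-2/3 = 6/5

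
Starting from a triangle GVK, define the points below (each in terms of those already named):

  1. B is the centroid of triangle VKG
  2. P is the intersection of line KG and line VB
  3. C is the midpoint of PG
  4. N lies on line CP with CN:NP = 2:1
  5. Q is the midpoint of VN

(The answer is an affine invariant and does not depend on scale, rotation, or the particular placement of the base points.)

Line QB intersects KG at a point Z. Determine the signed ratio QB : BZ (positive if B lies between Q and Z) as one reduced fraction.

Assign G = (0, 0), V = (1, 0), K = (0, 1) — the answer is frame-independent, so this choice is without loss of generality.
1. B is the centroid of triangle VKG ⇒ B = (1/3, 1/3)
2. P is the intersection of line KG and line VB ⇒ P = (0, 1/2)
3. C is the midpoint of PG ⇒ C = (0, 1/4)
4. N lies on line CP with CN:NP = 2:1 ⇒ N = (0, 5/12)
5. Q is the midpoint of VN ⇒ Q = (1/2, 5/24)
line QB meets KG at Z = (0, 7/12)
B = Q + t·(Z−Q) with t = 1/3, so QB:BZ = 1/3:2/3

QB:BZ = 1/2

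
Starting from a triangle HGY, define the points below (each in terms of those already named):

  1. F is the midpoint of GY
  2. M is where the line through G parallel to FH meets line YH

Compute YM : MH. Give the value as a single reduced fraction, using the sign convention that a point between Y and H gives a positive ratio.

YM:MH = -2

Set H = (0, 0), G = (1, 0), Y = (0, 1); any affine frame gives the same invariant.
1. F is the midpoint of GY ⇒ F = (1/2, 1/2)
2. M is where the line through G parallel to FH meets line YH ⇒ M = (0, -1)
M = Y + t·(H−Y) with t = 2, so YM:MH = t:(1−t) = 2:-1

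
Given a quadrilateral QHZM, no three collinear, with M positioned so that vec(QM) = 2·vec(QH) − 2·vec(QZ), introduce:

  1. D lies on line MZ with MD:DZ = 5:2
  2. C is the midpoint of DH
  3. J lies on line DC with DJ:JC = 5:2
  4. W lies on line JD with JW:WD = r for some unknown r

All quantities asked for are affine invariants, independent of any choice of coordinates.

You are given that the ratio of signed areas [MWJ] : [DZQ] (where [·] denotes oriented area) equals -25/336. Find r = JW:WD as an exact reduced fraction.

Work in coordinates with Q = (0, 0), H = (1, 0), Z = (0, 1), M = (2, -2).
1. D lies on line MZ with MD:DZ = 5:2 ⇒ D = (4/7, 1/7)
2. C is the midpoint of DH ⇒ C = (11/14, 1/14)
3. J lies on line DC with DJ:JC = 5:2 ⇒ J = (71/98, 9/98)
4. With JW:WD = r, write λ = r/(r+1) so W = J + λ·(D−J); W is affine-linear in λ
Every point depending on W is an affine combination of W and λ-independent points, so each such coordinate is linear in λ; the λ² term in each signed area is a multiple of (D−J)×(D−J) = 0, so 2·[MWJ] and 2·[DZQ] are each linear in λ. Evaluating at λ=0 and λ=1:
  2·[MWJ] = -25/98·λ,   2·[DZQ] = 4/7
So [MWJ]:[DZQ] = (-25/98·λ) / (4/7). Setting this equal to -25/336:
  -25/98·λ = -25/336·(4/7)  ⇒  λ = 1/6
Then r = λ/(1−λ) = (1/6)/(5/6) = 1/5. Check: with r = 1/5, W = (137/196, 59/588) and [MWJ]:[DZQ] = -25/336 as required.

r = 1/5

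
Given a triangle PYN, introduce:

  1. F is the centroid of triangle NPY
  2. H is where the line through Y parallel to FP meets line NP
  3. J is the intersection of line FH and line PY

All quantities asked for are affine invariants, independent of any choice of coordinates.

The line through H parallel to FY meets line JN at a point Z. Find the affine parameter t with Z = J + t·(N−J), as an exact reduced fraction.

t = -9/7

Assign P = (0, 0), Y = (1, 0), N = (0, 1) — the answer is frame-independent, so this choice is without loss of generality.
1. F is the centroid of triangle NPY ⇒ F = (1/3, 1/3)
2. H is where the line through Y parallel to FP meets line NP ⇒ H = (0, -1)
3. J is the intersection of line FH and line PY ⇒ J = (1/4, 0)
through H parallel to FY: direction (2/3, -1/3); meets JN at Z = (4/7, -9/7)
Z = J + t·(N−J) with t = -9/7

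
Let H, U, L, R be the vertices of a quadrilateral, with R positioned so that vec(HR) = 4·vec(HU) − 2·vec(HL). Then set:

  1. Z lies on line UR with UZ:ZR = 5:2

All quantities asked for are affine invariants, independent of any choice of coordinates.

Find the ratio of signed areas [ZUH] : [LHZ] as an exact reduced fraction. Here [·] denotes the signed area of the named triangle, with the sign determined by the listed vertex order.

Set H = (0, 0), U = (1, 0), L = (0, 1), R = (4, -2); any affine frame gives the same invariant.
1. Z lies on line UR with UZ:ZR = 5:2 ⇒ Z = (22/7, -10/7)
2·[ZUH] = 10/7, 2·[LHZ] = 22/7
[ZUH]:[LHZ] = 10/7:22/7 = 5/11

[ZUH]:[LHZ] = 5/11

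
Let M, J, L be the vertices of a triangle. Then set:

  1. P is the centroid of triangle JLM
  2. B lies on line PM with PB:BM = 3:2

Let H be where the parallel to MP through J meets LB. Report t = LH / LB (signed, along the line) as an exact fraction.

t = 2

Assign M = (0, 0), J = (1, 0), L = (0, 1) — the answer is frame-independent, so this choice is without loss of generality.
1. P is the centroid of triangle JLM ⇒ P = (1/3, 1/3)
2. B lies on line PM with PB:BM = 3:2 ⇒ B = (2/15, 2/15)
through J parallel to MP: direction (1/3, 1/3); meets LB at H = (4/15, -11/15)
H = L + t·(B−L) with t = 2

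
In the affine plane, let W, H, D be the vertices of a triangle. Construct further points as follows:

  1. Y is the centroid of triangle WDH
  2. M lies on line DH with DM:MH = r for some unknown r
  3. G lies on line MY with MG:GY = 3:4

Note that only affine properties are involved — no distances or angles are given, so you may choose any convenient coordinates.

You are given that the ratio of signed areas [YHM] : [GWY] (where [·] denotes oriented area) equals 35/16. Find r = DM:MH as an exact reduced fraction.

Assign W = (0, 0), H = (1, 0), D = (0, 1) — the answer is frame-independent, so this choice is without loss of generality.
1. Y is the centroid of triangle WDH ⇒ Y = (1/3, 1/3)
2. With DM:MH = r, write λ = r/(r+1) so M = D + λ·(H−D); M is affine-linear in λ
3. G lies on line MY with MG:GY = 3:4 ⇒ G is an affine combination of earlier points and hence also affine-linear in λ
Every point depending on M is an affine combination of M and λ-independent points, so each such coordinate is linear in λ; the λ² term in each signed area is a multiple of (H−D)×(H−D) = 0, so 2·[YHM] and 2·[GWY] are each linear in λ. Evaluating at λ=0 and λ=1:
  2·[YHM] = -1/3·λ + 1/3,   2·[GWY] = -8/21·λ + 4/21
So [YHM]:[GWY] = (-1/3·λ + 1/3) / (-8/21·λ + 4/21). Setting this equal to 35/16:
  -1/3·λ + 1/3 = 35/16·(-8/21·λ + 4/21)  ⇒  λ = 1/6
Then r = λ/(1−λ) = (1/6)/(5/6) = 1/5. Check: with r = 1/5, M = (1/6, 5/6) and [YHM]:[GWY] = 35/16 as required.

r = 1/5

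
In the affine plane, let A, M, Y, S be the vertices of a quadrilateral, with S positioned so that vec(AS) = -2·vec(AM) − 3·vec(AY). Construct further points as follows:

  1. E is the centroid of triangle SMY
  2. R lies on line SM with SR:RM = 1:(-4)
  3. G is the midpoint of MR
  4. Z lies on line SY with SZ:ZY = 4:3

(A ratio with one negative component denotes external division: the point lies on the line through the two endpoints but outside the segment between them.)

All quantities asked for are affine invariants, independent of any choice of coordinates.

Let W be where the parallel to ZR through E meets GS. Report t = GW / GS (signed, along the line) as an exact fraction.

t = 7/12

Work in coordinates with A = (0, 0), M = (1, 0), Y = (0, 1), S = (-2, -3).
1. E is the centroid of triangle SMY ⇒ E = (-1/3, -2/3)
2. R lies on line SM with SR:RM = 1:(-4) ⇒ R = (-3, -4)
3. G is the midpoint of MR ⇒ G = (-1, -2)
4. Z lies on line SY with SZ:ZY = 4:3 ⇒ Z = (-6/7, -5/7)
through E parallel to ZR: direction (-15/7, -23/7); meets GS at W = (-19/12, -31/12)
W = G + t·(S−G) with t = 7/12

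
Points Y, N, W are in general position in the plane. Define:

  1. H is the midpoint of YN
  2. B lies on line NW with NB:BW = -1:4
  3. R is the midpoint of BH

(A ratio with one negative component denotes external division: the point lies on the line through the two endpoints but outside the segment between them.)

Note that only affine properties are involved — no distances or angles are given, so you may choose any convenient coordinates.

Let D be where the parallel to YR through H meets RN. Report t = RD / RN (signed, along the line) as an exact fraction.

Assign Y = (0, 0), N = (1, 0), W = (0, 1) — the answer is frame-independent, so this choice is without loss of generality.
1. H is the midpoint of YN ⇒ H = (1/2, 0)
2. B lies on line NW with NB:BW = -1:4 ⇒ B = (4/3, -1/3)
3. R is the midpoint of BH ⇒ R = (11/12, -1/6)
through H parallel to YR: direction (11/12, -1/6); meets RN at D = (23/24, -1/12)
D = R + t·(N−R) with t = 1/2

t = 1/2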